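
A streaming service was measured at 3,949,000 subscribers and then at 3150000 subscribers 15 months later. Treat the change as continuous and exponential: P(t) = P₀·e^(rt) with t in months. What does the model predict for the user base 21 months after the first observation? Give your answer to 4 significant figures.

≈ 2,878,000 subscribers

r = ln(3150000/3949000) / 15 ≈ -0.015071 per month
P(21) = 3949000 · e^(-0.015071·21) = 3949000 · 0.72871 ≈ 2877662.93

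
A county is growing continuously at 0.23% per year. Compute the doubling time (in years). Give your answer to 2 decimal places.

doubling time ≈ 301.37 years

doubling time = ln(2) / |r| = 0.69315 / 0.0023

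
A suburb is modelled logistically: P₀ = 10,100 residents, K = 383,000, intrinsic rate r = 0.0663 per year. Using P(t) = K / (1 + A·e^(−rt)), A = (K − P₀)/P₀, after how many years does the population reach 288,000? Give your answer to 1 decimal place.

t ≈ 71.2 years

A = (383000 − 10100)/10100 = 36.92079
288000 = 383000/(1 + 36.92079·e^(−0.0663t)) → 1 + 36.92079·e^(−0.0663t) = 1.32986
e^(−0.0663t) = 0.008934 → t = ln(111.9283)/0.0663 = 4.71786/0.0663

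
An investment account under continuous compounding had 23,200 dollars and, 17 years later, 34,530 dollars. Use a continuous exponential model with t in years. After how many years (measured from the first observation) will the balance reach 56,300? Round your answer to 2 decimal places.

r = ln(34530/23200) / 17 ≈ 0.023393 per year
t = ln(56300/23200) / r = 0.88654 / 0.023393 ≈ 37.898

t ≈ 37.90 years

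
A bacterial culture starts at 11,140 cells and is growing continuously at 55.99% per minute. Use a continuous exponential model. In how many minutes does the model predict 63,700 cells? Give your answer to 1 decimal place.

63700 = 11140 · e^(0.5599·t)
t = ln(63700/11140) / 0.5599 = ln(5.71813) / 0.5599 = 1.74364 / 0.5599

t ≈ 3.1 minutes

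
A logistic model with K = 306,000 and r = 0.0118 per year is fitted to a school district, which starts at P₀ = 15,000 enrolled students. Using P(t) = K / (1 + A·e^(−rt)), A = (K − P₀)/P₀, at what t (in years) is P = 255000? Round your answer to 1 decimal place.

A = (306000 − 15000)/15000 = 19.4
255000 = 306000/(1 + 19.4·e^(−0.0118t)) → 1 + 19.4·e^(−0.0118t) = 1.2
e^(−0.0118t) = 0.010309 → t = ln(97)/0.0118 = 4.57471/0.0118

t ≈ 387.7 years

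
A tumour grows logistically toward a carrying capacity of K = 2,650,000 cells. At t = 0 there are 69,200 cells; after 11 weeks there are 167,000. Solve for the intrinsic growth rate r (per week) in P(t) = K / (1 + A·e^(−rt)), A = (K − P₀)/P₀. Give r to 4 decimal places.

r ≈ 0.0836 per week

A = (2650000 − 69200)/69200 = 37.2948
167000 = 2650000/(1 + 37.2948·e^(−r·11)) → e^(−11r) = (15.86826 − 1)/37.2948 = 0.398669
r = −ln(0.398669)/11 = 0.91962/11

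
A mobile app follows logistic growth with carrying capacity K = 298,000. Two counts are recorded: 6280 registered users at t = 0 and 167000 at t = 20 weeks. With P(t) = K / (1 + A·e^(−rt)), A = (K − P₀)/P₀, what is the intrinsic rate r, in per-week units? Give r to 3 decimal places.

r ≈ 0.204 per week

A = (298000 − 6280)/6280 = 46.45223
167000 = 298000/(1 + 46.45223·e^(−r·20)) → e^(−20r) = (1.78443 − 1)/46.45223 = 0.016887
r = −ln(0.016887)/20 = 4.08122/20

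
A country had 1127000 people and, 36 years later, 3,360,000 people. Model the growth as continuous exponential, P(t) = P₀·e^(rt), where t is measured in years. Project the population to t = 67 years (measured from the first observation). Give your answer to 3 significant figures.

≈ 8,610,000 people

r = ln(3360000/1127000) / 36 ≈ 0.030344 per year
P(67) = 1127000 · e^(0.030344·67) = 1127000 · 7.6373 ≈ 8607234.12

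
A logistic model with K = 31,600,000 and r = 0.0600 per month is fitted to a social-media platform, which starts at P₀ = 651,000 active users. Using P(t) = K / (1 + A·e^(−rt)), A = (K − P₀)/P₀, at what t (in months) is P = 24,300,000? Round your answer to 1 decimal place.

t ≈ 84.4 months

A = (31600000 − 651000)/651000 = 47.54071
24300000 = 31600000/(1 + 47.54071·e^(−0.06t)) → 1 + 47.54071·e^(−0.06t) = 1.30041
e^(−0.06t) = 0.006319 → t = ln(158.25194)/0.06 = 5.06419/0.06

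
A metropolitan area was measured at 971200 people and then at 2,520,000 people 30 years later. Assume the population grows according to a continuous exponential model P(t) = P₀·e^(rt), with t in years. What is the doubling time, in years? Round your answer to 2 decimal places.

doubling time ≈ 21.81 years

r = ln(2520000/971200) / 30 = ln(2.59473) / 30 ≈ 0.031783 per year
doubling time = ln 2 / |r| = 0.69315 / 0.031783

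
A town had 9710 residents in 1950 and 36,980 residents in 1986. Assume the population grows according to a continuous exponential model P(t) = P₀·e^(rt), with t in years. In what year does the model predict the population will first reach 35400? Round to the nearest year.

year 1985

r = ln(36980/9710) / 36 = 1.33722/36 ≈ 0.037145 per year
t = ln(35400/9710) / r = 1.29356/0.037145 ≈ 34.82 years after 1950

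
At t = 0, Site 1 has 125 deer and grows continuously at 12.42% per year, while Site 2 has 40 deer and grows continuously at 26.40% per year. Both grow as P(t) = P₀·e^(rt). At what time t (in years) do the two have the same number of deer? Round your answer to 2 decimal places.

125·e^(0.1242t) = 40·e^(0.264t)
125/40 = e^((0.264 − 0.1242)t) → ln(3.125) = 0.1398·t
t = 1.13943 / 0.1398

t ≈ 8.15 years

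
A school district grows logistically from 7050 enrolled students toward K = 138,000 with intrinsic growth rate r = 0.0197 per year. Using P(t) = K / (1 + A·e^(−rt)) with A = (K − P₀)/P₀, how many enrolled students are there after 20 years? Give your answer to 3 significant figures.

A = (138000 − 7050)/7050 = 18.57447
P(20) = 138000 / (1 + 18.57447·e^(−0.0197·20)) = 138000 / (1 + 18.57447·0.674354)
= 138000 / 13.52577 ≈ 10202.75

≈ 10,200 enrolled students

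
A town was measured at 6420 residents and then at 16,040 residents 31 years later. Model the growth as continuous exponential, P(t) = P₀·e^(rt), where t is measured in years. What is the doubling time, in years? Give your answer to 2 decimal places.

r = ln(16040/6420) / 31 = ln(2.49844) / 31 ≈ 0.029538 per year
doubling time = ln 2 / |r| = 0.69315 / 0.029538

doubling time ≈ 23.47 years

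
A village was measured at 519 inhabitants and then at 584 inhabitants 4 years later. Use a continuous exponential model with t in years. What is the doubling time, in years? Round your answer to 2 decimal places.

r = ln(584/519) / 4 = ln(1.12524) / 4 ≈ 0.029499 per year
doubling time = ln 2 / |r| = 0.69315 / 0.029499

doubling time ≈ 23.50 years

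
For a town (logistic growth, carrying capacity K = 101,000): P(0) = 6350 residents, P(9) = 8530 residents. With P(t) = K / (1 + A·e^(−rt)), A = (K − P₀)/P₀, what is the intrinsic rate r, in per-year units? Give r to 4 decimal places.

A = (101000 − 6350)/6350 = 14.90551
8530 = 101000/(1 + 14.90551·e^(−r·9)) → e^(−9r) = (11.84056 − 1)/14.90551 = 0.727286
r = −ln(0.727286)/9 = 0.31844/9

r ≈ 0.0354 per year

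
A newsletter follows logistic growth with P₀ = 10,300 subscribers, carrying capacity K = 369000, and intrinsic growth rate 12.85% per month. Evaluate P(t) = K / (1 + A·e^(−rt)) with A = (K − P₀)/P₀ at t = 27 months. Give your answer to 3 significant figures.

A = (369000 − 10300)/10300 = 34.82524
P(27) = 369000 / (1 + 34.82524·e^(−0.1285·27)) = 369000 / (1 + 34.82524·0.031133)
= 369000 / 2.0842 ≈ 177046.34

≈ 177,000 subscribers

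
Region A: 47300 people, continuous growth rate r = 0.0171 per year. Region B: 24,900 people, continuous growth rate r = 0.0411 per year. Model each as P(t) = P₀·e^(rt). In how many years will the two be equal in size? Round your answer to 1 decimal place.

47300·e^(0.0171t) = 24900·e^(0.0411t)
47300/24900 = e^((0.0411 − 0.0171)t) → ln(1.8996) = 0.024·t
t = 0.64164 / 0.024

t ≈ 26.7 years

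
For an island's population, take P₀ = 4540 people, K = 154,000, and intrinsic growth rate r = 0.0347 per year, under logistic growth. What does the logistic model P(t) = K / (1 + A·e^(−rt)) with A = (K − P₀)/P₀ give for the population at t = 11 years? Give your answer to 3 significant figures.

≈ 6,560 people

A = (154000 − 4540)/4540 = 32.9207
P(11) = 154000 / (1 + 32.9207·e^(−0.0347·11)) = 154000 / (1 + 32.9207·0.6827)
= 154000 / 23.47496 ≈ 6560.18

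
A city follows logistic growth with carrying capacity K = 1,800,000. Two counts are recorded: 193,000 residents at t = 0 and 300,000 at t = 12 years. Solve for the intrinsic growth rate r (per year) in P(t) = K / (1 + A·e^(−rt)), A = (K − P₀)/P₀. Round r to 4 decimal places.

A = (1800000 − 193000)/193000 = 8.32642
300000 = 1800000/(1 + 8.32642·e^(−r·12)) → e^(−12r) = (6 − 1)/8.32642 = 0.600498
r = −ln(0.600498)/12 = 0.51/12

r ≈ 0.0425 per year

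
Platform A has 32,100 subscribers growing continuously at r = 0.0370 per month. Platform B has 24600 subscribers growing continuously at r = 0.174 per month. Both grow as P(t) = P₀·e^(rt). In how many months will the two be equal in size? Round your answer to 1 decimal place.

32100·e^(0.037t) = 24600·e^(0.174t)
32100/24600 = e^((0.174 − 0.037)t) → ln(1.30488) = 0.137·t
t = 0.26611 / 0.137

t ≈ 1.9 months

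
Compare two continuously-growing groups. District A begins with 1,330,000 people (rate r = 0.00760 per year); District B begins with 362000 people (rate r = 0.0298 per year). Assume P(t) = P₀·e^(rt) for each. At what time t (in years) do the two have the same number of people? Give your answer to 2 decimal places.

1330000·e^(0.0076t) = 362000·e^(0.0298t)
1330000/362000 = e^((0.0298 − 0.0076)t) → ln(3.67403) = 0.0222·t
t = 1.30129 / 0.0222

t ≈ 58.62 years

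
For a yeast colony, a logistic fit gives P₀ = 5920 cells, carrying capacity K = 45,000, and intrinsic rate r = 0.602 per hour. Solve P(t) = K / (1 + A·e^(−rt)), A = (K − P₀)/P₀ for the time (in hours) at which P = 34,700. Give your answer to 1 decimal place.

t ≈ 5.2 hours

A = (45000 − 5920)/5920 = 6.60135
34700 = 45000/(1 + 6.60135·e^(−0.602t)) → 1 + 6.60135·e^(−0.602t) = 1.29683
e^(−0.602t) = 0.044965 → t = ln(22.2395)/0.602 = 3.10187/0.602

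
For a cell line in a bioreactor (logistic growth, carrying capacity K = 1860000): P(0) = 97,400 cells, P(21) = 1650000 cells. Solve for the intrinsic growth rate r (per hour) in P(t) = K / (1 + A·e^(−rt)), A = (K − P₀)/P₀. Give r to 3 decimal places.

r ≈ 0.236 per hour

A = (1860000 − 97400)/97400 = 18.09651
1650000 = 1860000/(1 + 18.09651·e^(−r·21)) → e^(−21r) = (1.12727 − 1)/18.09651 = 0.007033
r = −ln(0.007033)/21 = 4.95714/21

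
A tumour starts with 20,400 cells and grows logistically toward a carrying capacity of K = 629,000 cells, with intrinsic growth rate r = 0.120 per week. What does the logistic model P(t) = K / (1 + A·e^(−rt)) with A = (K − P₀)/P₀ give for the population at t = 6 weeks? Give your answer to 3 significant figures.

≈ 40,500 cells

A = (629000 − 20400)/20400 = 29.83333
P(6) = 629000 / (1 + 29.83333·e^(−0.12·6)) = 629000 / (1 + 29.83333·0.486752)
= 629000 / 15.52144 ≈ 40524.58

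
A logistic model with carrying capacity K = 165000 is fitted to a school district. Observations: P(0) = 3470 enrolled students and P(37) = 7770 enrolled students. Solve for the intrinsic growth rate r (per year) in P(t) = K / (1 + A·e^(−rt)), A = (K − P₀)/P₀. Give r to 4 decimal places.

r ≈ 0.0225 per year

A = (165000 − 3470)/3470 = 46.55043
7770 = 165000/(1 + 46.55043·e^(−r·37)) → e^(−37r) = (21.23552 − 1)/46.55043 = 0.434701
r = −ln(0.434701)/37 = 0.8331/37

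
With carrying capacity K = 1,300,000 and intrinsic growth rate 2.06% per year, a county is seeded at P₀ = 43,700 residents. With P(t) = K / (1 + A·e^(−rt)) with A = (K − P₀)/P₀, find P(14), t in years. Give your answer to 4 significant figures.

≈ 57,660 residents

A = (1300000 − 43700)/43700 = 28.74828
P(14) = 1300000 / (1 + 28.74828·e^(−0.0206·14)) = 1300000 / (1 + 28.74828·0.749462)
= 1300000 / 22.54574 ≈ 57660.56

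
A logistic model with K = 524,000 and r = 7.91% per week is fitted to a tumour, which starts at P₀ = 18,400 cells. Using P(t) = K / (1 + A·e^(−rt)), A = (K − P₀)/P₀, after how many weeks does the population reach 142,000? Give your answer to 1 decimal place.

A = (524000 − 18400)/18400 = 27.47826
142000 = 524000/(1 + 27.47826·e^(−0.0791t)) → 1 + 27.47826·e^(−0.0791t) = 3.69014
e^(−0.0791t) = 0.097901 → t = ln(10.21443)/0.0791 = 2.3238/0.0791

t ≈ 29.4 weeks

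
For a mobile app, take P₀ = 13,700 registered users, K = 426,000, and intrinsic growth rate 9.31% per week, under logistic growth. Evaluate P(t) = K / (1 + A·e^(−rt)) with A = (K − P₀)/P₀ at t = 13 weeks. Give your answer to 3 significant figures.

A = (426000 − 13700)/13700 = 30.09489
P(13) = 426000 / (1 + 30.09489·e^(−0.0931·13)) = 426000 / (1 + 30.09489·0.298108)
= 426000 / 9.97152 ≈ 42721.66

≈ 42,700 registered users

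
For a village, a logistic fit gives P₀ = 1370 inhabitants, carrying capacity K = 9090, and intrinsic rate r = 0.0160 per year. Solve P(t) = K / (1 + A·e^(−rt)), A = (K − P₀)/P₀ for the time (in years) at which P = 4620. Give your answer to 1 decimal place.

A = (9090 − 1370)/1370 = 5.63504
4620 = 9090/(1 + 5.63504·e^(−0.016t)) → 1 + 5.63504·e^(−0.016t) = 1.96753
e^(−0.016t) = 0.171699 → t = ln(5.82413)/0.016 = 1.76201/0.016

t ≈ 110.1 years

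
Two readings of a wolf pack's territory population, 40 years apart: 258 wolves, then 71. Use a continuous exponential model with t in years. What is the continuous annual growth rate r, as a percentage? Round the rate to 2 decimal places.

71 = 258 · e^(r·40)
e^(40r) = 71/258 = 0.27519
r = ln(0.27519) / 40 = -1.29028 / 40

r ≈ -3.23% per year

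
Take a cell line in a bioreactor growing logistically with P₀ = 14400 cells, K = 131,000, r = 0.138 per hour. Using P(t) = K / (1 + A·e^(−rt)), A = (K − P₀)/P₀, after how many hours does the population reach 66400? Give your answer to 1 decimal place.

t ≈ 15.4 hours

A = (131000 − 14400)/14400 = 8.09722
66400 = 131000/(1 + 8.09722·e^(−0.138t)) → 1 + 8.09722·e^(−0.138t) = 1.97289
e^(−0.138t) = 0.120151 → t = ln(8.32284)/0.138 = 2.119/0.138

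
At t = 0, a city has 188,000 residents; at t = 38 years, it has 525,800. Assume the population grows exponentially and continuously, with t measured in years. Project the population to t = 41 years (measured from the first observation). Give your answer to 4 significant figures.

≈ 570,300 residents

r = ln(525800/188000) / 38 ≈ 0.027065 per year
P(41) = 188000 · e^(0.027065·41) = 188000 · 3.03337 ≈ 570273.81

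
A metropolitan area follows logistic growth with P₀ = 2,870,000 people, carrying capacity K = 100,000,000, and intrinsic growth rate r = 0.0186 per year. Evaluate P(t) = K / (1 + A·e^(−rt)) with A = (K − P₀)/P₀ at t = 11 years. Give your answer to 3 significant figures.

A = (100000000 − 2870000)/2870000 = 33.84321
P(11) = 100000000 / (1 + 33.84321·e^(−0.0186·11)) = 100000000 / (1 + 33.84321·0.814973)
= 100000000 / 28.58131 ≈ 3498790.32

≈ 3,500,000 people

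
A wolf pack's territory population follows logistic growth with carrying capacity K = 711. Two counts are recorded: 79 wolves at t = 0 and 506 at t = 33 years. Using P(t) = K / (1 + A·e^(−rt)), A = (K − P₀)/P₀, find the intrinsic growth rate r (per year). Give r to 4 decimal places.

A = (711 − 79)/79 = 8
506 = 711/(1 + 8·e^(−r·33)) → e^(−33r) = (1.40514 − 1)/8 = 0.050642
r = −ln(0.050642)/33 = 2.98297/33

r ≈ 0.0904 per year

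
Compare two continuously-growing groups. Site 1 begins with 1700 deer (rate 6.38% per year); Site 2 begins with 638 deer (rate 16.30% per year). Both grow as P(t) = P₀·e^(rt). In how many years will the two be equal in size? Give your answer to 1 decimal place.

1700·e^(0.0638t) = 638·e^(0.163t)
1700/638 = e^((0.163 − 0.0638)t) → ln(2.66458) = 0.0992·t
t = 0.98005 / 0.0992

t ≈ 9.9 years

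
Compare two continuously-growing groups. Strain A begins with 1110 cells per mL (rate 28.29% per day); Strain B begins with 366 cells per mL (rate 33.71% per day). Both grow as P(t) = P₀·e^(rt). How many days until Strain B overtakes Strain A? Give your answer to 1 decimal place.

t ≈ 20.5 days

1110·e^(0.2829t) = 366·e^(0.3371t)
1110/366 = e^((0.3371 − 0.2829)t) → ln(3.03279) = 0.0542·t
t = 1.10948 / 0.0542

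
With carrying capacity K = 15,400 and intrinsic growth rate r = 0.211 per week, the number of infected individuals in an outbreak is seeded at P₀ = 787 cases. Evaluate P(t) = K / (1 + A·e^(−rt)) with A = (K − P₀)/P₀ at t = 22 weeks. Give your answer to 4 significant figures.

A = (15400 − 787)/787 = 18.56798
P(22) = 15400 / (1 + 18.56798·e^(−0.211·22)) = 15400 / (1 + 18.56798·0.009638)
= 15400 / 1.17897 ≈ 13062.3

≈ 13,060 cases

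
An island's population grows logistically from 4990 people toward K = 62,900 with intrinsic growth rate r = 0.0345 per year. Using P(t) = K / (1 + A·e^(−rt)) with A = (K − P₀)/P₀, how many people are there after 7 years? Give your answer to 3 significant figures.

A = (62900 − 4990)/4990 = 11.60521
P(7) = 62900 / (1 + 11.60521·e^(−0.0345·7)) = 62900 / (1 + 11.60521·0.785449)
= 62900 / 10.1153 ≈ 6218.3

≈ 6,220 people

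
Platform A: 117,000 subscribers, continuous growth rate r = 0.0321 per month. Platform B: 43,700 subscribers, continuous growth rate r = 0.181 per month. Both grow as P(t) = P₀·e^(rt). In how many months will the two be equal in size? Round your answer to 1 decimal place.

t ≈ 6.6 months

117000·e^(0.0321t) = 43700·e^(0.181t)
117000/43700 = e^((0.181 − 0.0321)t) → ln(2.67735) = 0.1489·t
t = 0.98483 / 0.1489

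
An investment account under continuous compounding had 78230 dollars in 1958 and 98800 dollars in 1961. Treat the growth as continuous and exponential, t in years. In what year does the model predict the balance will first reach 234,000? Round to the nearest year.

r = ln(98800/78230) / 3 = 0.23344/3 ≈ 0.077815 per year
t = ln(234000/78230) / r = 1.09567/0.077815 ≈ 14.08 years after 1958

year 1972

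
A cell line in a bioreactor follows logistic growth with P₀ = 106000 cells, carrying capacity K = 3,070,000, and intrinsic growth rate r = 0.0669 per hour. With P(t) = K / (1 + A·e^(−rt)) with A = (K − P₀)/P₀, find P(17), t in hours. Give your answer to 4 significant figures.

≈ 308,000 cells

A = (3070000 − 106000)/106000 = 27.96226
P(17) = 3070000 / (1 + 27.96226·e^(−0.0669·17)) = 3070000 / (1 + 27.96226·0.320684)
= 3070000 / 9.96704 ≈ 308015.15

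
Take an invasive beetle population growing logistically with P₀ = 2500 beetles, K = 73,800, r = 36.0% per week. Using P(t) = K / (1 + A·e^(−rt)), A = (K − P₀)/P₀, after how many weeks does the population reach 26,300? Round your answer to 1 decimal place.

t ≈ 7.7 weeks

A = (73800 − 2500)/2500 = 28.52
26300 = 73800/(1 + 28.52·e^(−0.36t)) → 1 + 28.52·e^(−0.36t) = 2.80608
e^(−0.36t) = 0.063327 → t = ln(15.79107)/0.36 = 2.75944/0.36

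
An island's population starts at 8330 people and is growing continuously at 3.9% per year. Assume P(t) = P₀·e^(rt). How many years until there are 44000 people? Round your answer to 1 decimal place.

44000 = 8330 · e^(0.039·t)
t = ln(44000/8330) / 0.039 = ln(5.28211) / 0.039 = 1.66433 / 0.039

t ≈ 42.7 years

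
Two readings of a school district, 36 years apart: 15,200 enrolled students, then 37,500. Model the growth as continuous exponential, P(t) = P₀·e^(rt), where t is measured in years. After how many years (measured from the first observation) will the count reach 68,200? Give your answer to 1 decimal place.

r = ln(37500/15200) / 36 ≈ 0.025085 per year
t = ln(68200/15200) / r = 1.50115 / 0.025085 ≈ 59.843

t ≈ 59.8 years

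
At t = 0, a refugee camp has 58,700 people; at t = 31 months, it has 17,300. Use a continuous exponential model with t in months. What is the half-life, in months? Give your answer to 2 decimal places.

half-life ≈ 17.59 months

r = ln(17300/58700) / 31 = ln(0.29472) / 31 ≈ -0.039411 per month
half-life = ln 2 / |r| = 0.69315 / 0.039411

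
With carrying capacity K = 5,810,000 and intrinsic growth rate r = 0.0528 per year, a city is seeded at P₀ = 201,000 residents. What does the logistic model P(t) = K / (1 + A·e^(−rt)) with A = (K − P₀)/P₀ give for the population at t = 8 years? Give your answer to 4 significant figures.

A = (5810000 − 201000)/201000 = 27.90547
P(8) = 5810000 / (1 + 27.90547·e^(−0.0528·8)) = 5810000 / (1 + 27.90547·0.655472)
= 5810000 / 19.29125 ≈ 301172.81

≈ 301,200 residents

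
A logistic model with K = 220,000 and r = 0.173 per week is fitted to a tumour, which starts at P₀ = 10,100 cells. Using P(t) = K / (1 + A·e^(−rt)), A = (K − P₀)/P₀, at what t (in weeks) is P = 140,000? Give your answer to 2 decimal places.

A = (220000 − 10100)/10100 = 20.78218
140000 = 220000/(1 + 20.78218·e^(−0.173t)) → 1 + 20.78218·e^(−0.173t) = 1.57143
e^(−0.173t) = 0.027496 → t = ln(36.36881)/0.173 = 3.59371/0.173

t ≈ 20.77 weeks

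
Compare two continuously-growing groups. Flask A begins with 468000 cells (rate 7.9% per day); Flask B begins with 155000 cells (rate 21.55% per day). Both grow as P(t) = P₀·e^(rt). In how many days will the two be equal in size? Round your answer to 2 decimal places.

t ≈ 8.10 days

468000·e^(0.079t) = 155000·e^(0.2155t)
468000/155000 = e^((0.2155 − 0.079)t) → ln(3.01935) = 0.1365·t
t = 1.10504 / 0.1365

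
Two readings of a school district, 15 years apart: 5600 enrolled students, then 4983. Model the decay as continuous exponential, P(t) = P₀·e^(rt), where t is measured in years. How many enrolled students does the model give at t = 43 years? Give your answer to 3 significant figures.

≈ 4,010 enrolled students

r = ln(4983/5600) / 15 ≈ -0.007782 per year
P(43) = 5600 · e^(-0.007782·43) = 5600 · 0.7156 ≈ 4007.34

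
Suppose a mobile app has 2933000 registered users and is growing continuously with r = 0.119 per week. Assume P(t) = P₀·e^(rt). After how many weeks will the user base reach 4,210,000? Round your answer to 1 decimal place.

t ≈ 3.0 weeks

4210000 = 2933000 · e^(0.119·t)
t = ln(4210000/2933000) / 0.119 = ln(1.43539) / 0.119 = 0.36144 / 0.119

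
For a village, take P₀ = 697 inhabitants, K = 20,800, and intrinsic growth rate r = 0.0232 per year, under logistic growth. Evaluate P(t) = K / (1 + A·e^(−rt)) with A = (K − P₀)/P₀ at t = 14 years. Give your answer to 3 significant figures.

A = (20800 − 697)/697 = 28.84218
P(14) = 20800 / (1 + 28.84218·e^(−0.0232·14)) = 20800 / (1 + 28.84218·0.722672)
= 20800 / 21.84343 ≈ 952.23

≈ 952 inhabitants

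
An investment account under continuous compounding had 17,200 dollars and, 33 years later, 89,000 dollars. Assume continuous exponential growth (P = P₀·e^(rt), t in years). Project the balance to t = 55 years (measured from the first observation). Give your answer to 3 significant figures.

≈ 266,000 dollars

r = ln(89000/17200) / 33 ≈ 0.04981 per year
P(55) = 17200 · e^(0.04981·55) = 17200 · 15.47994 ≈ 266254.96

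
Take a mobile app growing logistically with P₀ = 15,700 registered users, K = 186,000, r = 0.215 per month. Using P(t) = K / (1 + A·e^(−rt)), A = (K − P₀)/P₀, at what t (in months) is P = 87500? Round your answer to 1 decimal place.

A = (186000 − 15700)/15700 = 10.84713
87500 = 186000/(1 + 10.84713·e^(−0.215t)) → 1 + 10.84713·e^(−0.215t) = 2.12571
e^(−0.215t) = 0.10378 → t = ln(9.63578)/0.215 = 2.26548/0.215

t ≈ 10.5 months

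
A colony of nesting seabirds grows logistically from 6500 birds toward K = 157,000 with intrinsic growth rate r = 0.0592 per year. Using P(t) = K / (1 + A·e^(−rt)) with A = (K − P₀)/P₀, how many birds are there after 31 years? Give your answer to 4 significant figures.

A = (157000 − 6500)/6500 = 23.15385
P(31) = 157000 / (1 + 23.15385·e^(−0.0592·31)) = 157000 / (1 + 23.15385·0.159582)
= 157000 / 4.69493 ≈ 33440.35

≈ 33,440 birds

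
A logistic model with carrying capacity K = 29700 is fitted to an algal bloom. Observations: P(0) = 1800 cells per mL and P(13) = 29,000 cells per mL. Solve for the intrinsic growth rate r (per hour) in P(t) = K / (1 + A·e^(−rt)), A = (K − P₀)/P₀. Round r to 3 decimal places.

A = (29700 − 1800)/1800 = 15.5
29000 = 29700/(1 + 15.5·e^(−r·13)) → e^(−13r) = (1.02414 − 1)/15.5 = 0.001557
r = −ln(0.001557)/13 = 6.46481/13

r ≈ 0.497 per hour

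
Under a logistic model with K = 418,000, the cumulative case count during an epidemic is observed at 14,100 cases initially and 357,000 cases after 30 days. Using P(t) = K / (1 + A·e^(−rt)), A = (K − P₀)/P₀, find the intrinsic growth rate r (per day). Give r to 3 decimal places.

A = (418000 − 14100)/14100 = 28.64539
357000 = 418000/(1 + 28.64539·e^(−r·30)) → e^(−30r) = (1.17087 − 1)/28.64539 = 0.005965
r = −ln(0.005965)/30 = 5.12185/30

r ≈ 0.171 per day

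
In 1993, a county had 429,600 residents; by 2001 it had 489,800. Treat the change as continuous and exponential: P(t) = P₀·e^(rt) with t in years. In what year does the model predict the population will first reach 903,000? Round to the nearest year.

year 2038

r = ln(489800/429600) / 8 = 0.13114/8 ≈ 0.016393 per year
t = ln(903000/429600) / r = 0.74287/0.016393 ≈ 45.32 years after 1993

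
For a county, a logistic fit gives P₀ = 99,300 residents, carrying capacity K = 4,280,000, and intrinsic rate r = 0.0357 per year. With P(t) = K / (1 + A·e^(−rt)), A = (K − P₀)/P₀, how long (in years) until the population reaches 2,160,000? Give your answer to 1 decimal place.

t ≈ 105.3 years

A = (4280000 − 99300)/99300 = 42.10171
2160000 = 4280000/(1 + 42.10171·e^(−0.0357t)) → 1 + 42.10171·e^(−0.0357t) = 1.98148
e^(−0.0357t) = 0.023312 → t = ln(42.89608)/0.0357 = 3.75878/0.0357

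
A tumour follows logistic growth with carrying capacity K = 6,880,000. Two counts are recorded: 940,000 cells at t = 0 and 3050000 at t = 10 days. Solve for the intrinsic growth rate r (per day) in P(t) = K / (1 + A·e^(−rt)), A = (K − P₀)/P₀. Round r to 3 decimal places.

A = (6880000 − 940000)/940000 = 6.31915
3050000 = 6880000/(1 + 6.31915·e^(−r·10)) → e^(−10r) = (2.25574 − 1)/6.31915 = 0.198719
r = −ln(0.198719)/10 = 1.61586/10

r ≈ 0.162 per day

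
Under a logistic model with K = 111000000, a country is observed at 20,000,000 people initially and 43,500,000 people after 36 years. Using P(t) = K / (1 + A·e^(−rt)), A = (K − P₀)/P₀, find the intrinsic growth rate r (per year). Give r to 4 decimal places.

r ≈ 0.0299 per year

A = (111000000 − 20000000)/20000000 = 4.55
43500000 = 111000000/(1 + 4.55·e^(−r·36)) → e^(−36r) = (2.55172 − 1)/4.55 = 0.341038
r = −ln(0.341038)/36 = 1.07576/36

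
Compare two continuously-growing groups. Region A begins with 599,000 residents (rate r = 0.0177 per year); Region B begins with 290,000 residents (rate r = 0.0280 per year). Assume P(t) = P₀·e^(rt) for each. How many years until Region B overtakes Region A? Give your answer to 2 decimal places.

599000·e^(0.0177t) = 290000·e^(0.028t)
599000/290000 = e^((0.028 − 0.0177)t) → ln(2.06552) = 0.0103·t
t = 0.72538 / 0.0103

t ≈ 70.43 years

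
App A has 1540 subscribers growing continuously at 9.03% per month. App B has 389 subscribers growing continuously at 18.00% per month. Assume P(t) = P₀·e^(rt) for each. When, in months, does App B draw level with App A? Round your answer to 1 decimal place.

t ≈ 15.3 months

1540·e^(0.0903t) = 389·e^(0.18t)
1540/389 = e^((0.18 − 0.0903)t) → ln(3.95887) = 0.0897·t
t = 1.37596 / 0.0897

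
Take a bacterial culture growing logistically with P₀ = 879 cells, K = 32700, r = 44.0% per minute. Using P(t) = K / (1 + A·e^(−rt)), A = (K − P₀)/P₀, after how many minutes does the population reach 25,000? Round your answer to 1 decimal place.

A = (32700 − 879)/879 = 36.20137
25000 = 32700/(1 + 36.20137·e^(−0.44t)) → 1 + 36.20137·e^(−0.44t) = 1.308
e^(−0.44t) = 0.008508 → t = ln(117.5369)/0.44 = 4.76675/0.44

t ≈ 10.8 minutes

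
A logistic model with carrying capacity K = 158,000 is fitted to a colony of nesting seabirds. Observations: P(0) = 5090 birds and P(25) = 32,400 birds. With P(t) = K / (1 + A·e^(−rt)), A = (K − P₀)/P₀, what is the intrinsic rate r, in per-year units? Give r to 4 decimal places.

r ≈ 0.0819 per year

A = (158000 − 5090)/5090 = 30.04126
32400 = 158000/(1 + 30.04126·e^(−r·25)) → e^(−25r) = (4.87654 − 1)/30.04126 = 0.129041
r = −ln(0.129041)/25 = 2.04763/25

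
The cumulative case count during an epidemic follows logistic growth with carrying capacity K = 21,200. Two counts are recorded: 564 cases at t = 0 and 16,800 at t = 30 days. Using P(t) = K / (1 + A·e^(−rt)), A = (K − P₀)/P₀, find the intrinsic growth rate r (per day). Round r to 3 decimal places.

r ≈ 0.165 per day

A = (21200 − 564)/564 = 36.58865
16800 = 21200/(1 + 36.58865·e^(−r·30)) → e^(−30r) = (1.2619 − 1)/36.58865 = 0.007158
r = −ln(0.007158)/30 = 4.93951/30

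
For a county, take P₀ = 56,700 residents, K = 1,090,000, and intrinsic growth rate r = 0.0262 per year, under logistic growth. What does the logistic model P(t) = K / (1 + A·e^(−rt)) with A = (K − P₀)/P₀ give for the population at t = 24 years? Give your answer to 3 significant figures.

A = (1090000 − 56700)/56700 = 18.22399
P(24) = 1090000 / (1 + 18.22399·e^(−0.0262·24)) = 1090000 / (1 + 18.22399·0.533231)
= 1090000 / 10.7176 ≈ 101701.88

≈ 102,000 residents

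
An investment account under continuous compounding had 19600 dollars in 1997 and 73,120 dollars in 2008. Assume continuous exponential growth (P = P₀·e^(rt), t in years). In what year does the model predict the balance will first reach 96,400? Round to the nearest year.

r = ln(73120/19600) / 11 = 1.31657/11 ≈ 0.119688 per year
t = ln(96400/19600) / r = 1.59298/0.119688 ≈ 13.31 years after 1997

year 2010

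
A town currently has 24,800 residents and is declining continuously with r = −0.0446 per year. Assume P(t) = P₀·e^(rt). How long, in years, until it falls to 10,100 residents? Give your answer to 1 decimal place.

t ≈ 20.1 years

10100 = 24800 · e^(-0.0446·t)
t = ln(10100/24800) / -0.0446 = ln(0.40726) / -0.0446 = -0.89831 / -0.0446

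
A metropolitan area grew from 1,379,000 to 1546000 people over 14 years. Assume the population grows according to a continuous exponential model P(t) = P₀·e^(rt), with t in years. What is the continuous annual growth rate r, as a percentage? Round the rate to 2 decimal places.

1546000 = 1379000 · e^(r·14)
e^(14r) = 1546000/1379000 = 1.1211
r = ln(1.1211) / 14 = 0.11431 / 14

r ≈ 0.82% per year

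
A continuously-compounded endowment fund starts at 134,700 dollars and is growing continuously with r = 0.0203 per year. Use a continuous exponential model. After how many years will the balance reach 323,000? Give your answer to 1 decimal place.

t ≈ 43.1 years

323000 = 134700 · e^(0.0203·t)
t = ln(323000/134700) / 0.0203 = ln(2.39792) / 0.0203 = 0.8746 / 0.0203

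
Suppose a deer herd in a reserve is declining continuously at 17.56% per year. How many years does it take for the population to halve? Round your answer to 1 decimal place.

half-life ≈ 3.9 years

half-life = ln(2) / |r| = 0.69315 / 0.1756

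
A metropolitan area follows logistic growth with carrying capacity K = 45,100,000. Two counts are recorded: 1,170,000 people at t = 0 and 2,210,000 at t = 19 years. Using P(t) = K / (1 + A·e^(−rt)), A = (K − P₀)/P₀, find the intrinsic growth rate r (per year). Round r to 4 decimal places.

A = (45100000 − 1170000)/1170000 = 37.54701
2210000 = 45100000/(1 + 37.54701·e^(−r·19)) → e^(−19r) = (20.40724 − 1)/37.54701 = 0.516878
r = −ln(0.516878)/19 = 0.65995/19

r ≈ 0.0347 per year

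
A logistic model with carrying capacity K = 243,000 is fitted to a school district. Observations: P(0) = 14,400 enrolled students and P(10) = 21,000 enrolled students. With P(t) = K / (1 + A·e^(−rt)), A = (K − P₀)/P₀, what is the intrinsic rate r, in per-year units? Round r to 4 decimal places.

r ≈ 0.0407 per year

A = (243000 − 14400)/14400 = 15.875
21000 = 243000/(1 + 15.875·e^(−r·10)) → e^(−10r) = (11.57143 − 1)/15.875 = 0.665917
r = −ln(0.665917)/10 = 0.40659/10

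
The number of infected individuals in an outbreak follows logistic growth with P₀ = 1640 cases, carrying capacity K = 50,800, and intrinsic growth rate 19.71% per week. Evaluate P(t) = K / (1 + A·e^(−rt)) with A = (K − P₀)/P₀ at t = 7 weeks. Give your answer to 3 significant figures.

≈ 5,950 cases

A = (50800 − 1640)/1640 = 29.97561
P(7) = 50800 / (1 + 29.97561·e^(−0.1971·7)) = 50800 / (1 + 29.97561·0.251654)
= 50800 / 8.54348 ≈ 5946.05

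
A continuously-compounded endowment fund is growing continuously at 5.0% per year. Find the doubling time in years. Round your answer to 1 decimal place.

doubling time ≈ 13.9 years

doubling time = ln(2) / |r| = 0.69315 / 0.05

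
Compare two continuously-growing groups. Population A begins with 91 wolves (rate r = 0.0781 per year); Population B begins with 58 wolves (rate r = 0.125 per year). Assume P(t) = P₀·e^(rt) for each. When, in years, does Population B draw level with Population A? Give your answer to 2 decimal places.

91·e^(0.0781t) = 58·e^(0.125t)
91/58 = e^((0.125 − 0.0781)t) → ln(1.56897) = 0.0469·t
t = 0.45042 / 0.0469

t ≈ 9.60 years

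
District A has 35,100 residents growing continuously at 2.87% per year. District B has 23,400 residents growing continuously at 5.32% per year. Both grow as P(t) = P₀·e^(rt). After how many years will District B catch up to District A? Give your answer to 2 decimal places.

t ≈ 16.55 years

35100·e^(0.0287t) = 23400·e^(0.0532t)
35100/23400 = e^((0.0532 − 0.0287)t) → ln(1.5) = 0.0245·t
t = 0.40547 / 0.0245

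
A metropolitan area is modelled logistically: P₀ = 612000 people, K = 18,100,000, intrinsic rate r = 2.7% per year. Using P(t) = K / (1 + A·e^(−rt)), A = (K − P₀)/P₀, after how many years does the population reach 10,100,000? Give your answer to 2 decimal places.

t ≈ 132.80 years

A = (18100000 − 612000)/612000 = 28.57516
10100000 = 18100000/(1 + 28.57516·e^(−0.027t)) → 1 + 28.57516·e^(−0.027t) = 1.79208
e^(−0.027t) = 0.027719 → t = ln(36.07614)/0.027 = 3.58563/0.027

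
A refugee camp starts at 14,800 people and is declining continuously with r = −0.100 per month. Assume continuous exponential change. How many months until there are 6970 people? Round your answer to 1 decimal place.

t ≈ 7.5 months

6970 = 14800 · e^(-0.1·t)
t = ln(6970/14800) / -0.1 = ln(0.47095) / -0.1 = -0.75301 / -0.1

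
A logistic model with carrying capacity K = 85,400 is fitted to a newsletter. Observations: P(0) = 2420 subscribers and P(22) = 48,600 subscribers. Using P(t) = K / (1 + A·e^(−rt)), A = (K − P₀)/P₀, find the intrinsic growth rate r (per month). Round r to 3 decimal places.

r ≈ 0.173 per month

A = (85400 − 2420)/2420 = 34.28926
48600 = 85400/(1 + 34.28926·e^(−r·22)) → e^(−22r) = (1.7572 − 1)/34.28926 = 0.022083
r = −ln(0.022083)/22 = 3.81296/22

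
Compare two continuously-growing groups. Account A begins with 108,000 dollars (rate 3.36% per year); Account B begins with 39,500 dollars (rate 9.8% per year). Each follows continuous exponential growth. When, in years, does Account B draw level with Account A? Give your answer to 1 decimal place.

t ≈ 15.6 years

108000·e^(0.0336t) = 39500·e^(0.098t)
108000/39500 = e^((0.098 − 0.0336)t) → ln(2.73418) = 0.0644·t
t = 1.00583 / 0.0644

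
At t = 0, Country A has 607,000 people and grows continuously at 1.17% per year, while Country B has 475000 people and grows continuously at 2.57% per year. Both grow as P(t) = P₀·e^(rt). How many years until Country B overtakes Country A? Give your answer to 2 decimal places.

607000·e^(0.0117t) = 475000·e^(0.0257t)
607000/475000 = e^((0.0257 − 0.0117)t) → ln(1.27789) = 0.014·t
t = 0.24521 / 0.014

t ≈ 17.52 years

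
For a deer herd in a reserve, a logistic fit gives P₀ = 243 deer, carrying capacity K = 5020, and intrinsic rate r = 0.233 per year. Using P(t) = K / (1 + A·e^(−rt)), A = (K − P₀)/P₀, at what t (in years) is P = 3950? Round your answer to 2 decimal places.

A = (5020 − 243)/243 = 19.65844
3950 = 5020/(1 + 19.65844·e^(−0.233t)) → 1 + 19.65844·e^(−0.233t) = 1.27089
e^(−0.233t) = 0.01378 → t = ln(72.57086)/0.233 = 4.28456/0.233

t ≈ 18.39 years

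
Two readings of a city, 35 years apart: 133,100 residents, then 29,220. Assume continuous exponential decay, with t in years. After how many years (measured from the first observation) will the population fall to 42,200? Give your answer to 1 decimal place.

t ≈ 26.5 years

r = ln(29220/133100) / 35 ≈ -0.043321 per year
t = ln(42200/133100) / r = -1.14868 / -0.043321 ≈ 26.515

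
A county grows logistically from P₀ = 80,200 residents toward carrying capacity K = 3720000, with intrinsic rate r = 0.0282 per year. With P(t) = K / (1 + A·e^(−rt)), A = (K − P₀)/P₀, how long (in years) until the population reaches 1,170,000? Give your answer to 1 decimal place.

t ≈ 107.7 years

A = (3720000 − 80200)/80200 = 45.38404
1170000 = 3720000/(1 + 45.38404·e^(−0.0282t)) → 1 + 45.38404·e^(−0.0282t) = 3.17949
e^(−0.0282t) = 0.048023 → t = ln(20.82327)/0.0282 = 3.03607/0.0282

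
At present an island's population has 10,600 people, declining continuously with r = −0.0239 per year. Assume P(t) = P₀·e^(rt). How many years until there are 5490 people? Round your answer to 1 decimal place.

t ≈ 27.5 years

5490 = 10600 · e^(-0.0239·t)
t = ln(5490/10600) / -0.0239 = ln(0.51792) / -0.0239 = -0.65793 / -0.0239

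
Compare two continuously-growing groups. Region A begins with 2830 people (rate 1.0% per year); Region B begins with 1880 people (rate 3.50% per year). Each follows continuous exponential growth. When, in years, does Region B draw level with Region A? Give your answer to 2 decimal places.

t ≈ 16.36 years

2830·e^(0.01t) = 1880·e^(0.035t)
2830/1880 = e^((0.035 − 0.01)t) → ln(1.50532) = 0.025·t
t = 0.409 / 0.025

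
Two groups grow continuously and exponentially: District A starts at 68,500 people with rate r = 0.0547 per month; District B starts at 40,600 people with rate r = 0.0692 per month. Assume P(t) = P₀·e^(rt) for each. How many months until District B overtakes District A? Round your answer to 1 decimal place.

68500·e^(0.0547t) = 40600·e^(0.0692t)
68500/40600 = e^((0.0692 − 0.0547)t) → ln(1.68719) = 0.0145·t
t = 0.52307 / 0.0145

t ≈ 36.1 months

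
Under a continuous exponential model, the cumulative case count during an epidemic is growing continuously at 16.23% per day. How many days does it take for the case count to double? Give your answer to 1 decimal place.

doubling time ≈ 4.3 days

doubling time = ln(2) / |r| = 0.69315 / 0.1623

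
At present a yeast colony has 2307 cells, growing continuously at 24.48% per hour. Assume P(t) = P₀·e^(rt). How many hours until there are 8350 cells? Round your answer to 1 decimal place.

8350 = 2307 · e^(0.2448·t)
t = ln(8350/2307) / 0.2448 = ln(3.61942) / 0.2448 = 1.28631 / 0.2448

t ≈ 5.3 hours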